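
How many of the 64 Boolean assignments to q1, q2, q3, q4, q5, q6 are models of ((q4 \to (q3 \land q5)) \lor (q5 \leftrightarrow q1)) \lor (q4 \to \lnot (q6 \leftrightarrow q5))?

58

Initial set: {(((q4 \to (q3 \land q5)) \lor (q5 \leftrightarrow q1)) \lor (q4 \to \lnot (q6 \leftrightarrow q5)))}.
(((q4 \to (q3 \land q5)) \lor (q5 \leftrightarrow q1)) \lor (q4 \to \lnot (q6 \leftrightarrow q5))): β-rule — branch into ((q4 \to (q3 \land q5)) \lor (q5 \leftrightarrow q1))  //  (q4 \to \lnot (q6 \leftrightarrow q5)).
  branch 1 (add ((q4 \to (q3 \land q5)) \lor (q5 \leftrightarrow q1))):
    ((q4 \to (q3 \land q5)) \lor (q5 \leftrightarrow q1)): β-rule — branch into (q4 \to (q3 \land q5))  //  (q5 \leftrightarrow q1).
      branch 1.1 (add (q4 \to (q3 \land q5))):
        (q4 \to (q3 \land q5)): β-rule — branch into \lnot q4  //  (q3 \land q5).
          branch 1.1.1 (add \lnot q4):
            ○ open, literals {q4=false}.
          branch 1.1.2 (add (q3 \land q5)):
            (q3 \land q5): α-rule — add q3, q5.
            ○ open, literals {q3=true, q5=true}.
      branch 1.2 (add (q5 \leftrightarrow q1)):
        (q5 \leftrightarrow q1): β-rule — branch into q5, q1  //  \lnot q5, \lnot q1.
          branch 1.2.1 (add q5, q1):
            ○ open, literals {q1=true, q5=true}.
          branch 1.2.2 (add \lnot q5, \lnot q1):
            ○ open, literals {q1=false, q5=false}.
  branch 2 (add (q4 \to \lnot (q6 \leftrightarrow q5))):
    (q4 \to \lnot (q6 \leftrightarrow q5)): β-rule — branch into \lnot q4  //  \lnot (q6 \leftrightarrow q5).
      branch 2.1 (add \lnot q4):
        ○ open, literals {q4=false}.
      branch 2.2 (add \lnot (q6 \leftrightarrow q5)):
        \lnot (q6 \leftrightarrow q5): β-rule — branch into q6, \lnot q5  //  \lnot q6, q5.
          branch 2.2.1 (add q6, \lnot q5):
            ○ open, literals {q5=false, q6=true}.
          branch 2.2.2 (add \lnot q6, q5):
            ○ open, literals {q5=true, q6=false}.
0 branches closed, 7 open.
Each open branch fixes some atoms; the unmentioned ones are free. Counting distinct full assignments: branch {q4=false} (q1, q2, q3, q5, q6) contributes 32 new; branch {q3=true, q5=true} (q1, q2, q4, q6) contributes 8 new; branch {q1=true, q5=true} (q2, q3, q4, q6) contributes 4 new; branch {q1=false, q5=false} (q2, q3, q4, q6) contributes 8 new; branch {q4=false} (q1, q2, q3, q5, q6) contributes 0 new; branch {q5=false, q6=true} (q1, q2, q3, q4) contributes 4 new; branch {q5=true, q6=false} (q1, q2, q3, q4) contributes 2 new. Total: 58.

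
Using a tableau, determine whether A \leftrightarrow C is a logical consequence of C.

Initial set: {C; \lnot (A \leftrightarrow C)}.
\lnot (A \leftrightarrow C): β-rule — branch into A, \lnot C  //  \lnot A, C.
  branch 1 (add A, \lnot C):
    × closes — contains both C and \lnot C.
  branch 2 (add \lnot A, C):
    ○ open, literals {A=0, C=1}.
1 branch closed, 1 open.
An open branch gives a countermodel: A=0, C=1 (unmentioned atoms arbitrary); the premises hold there but the conclusion fails.

No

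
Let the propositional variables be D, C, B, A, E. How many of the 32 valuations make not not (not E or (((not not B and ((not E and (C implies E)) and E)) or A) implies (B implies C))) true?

Initial set: {not not (not E or (((not not B and ((not E and (C implies E)) and E)) or A) implies (B implies C)))}.
not not (not E or (((not not B and ((not E and (C implies E)) and E)) or A) implies (B implies C))): drop double negation, giving (not E or (((not not B and ((not E and (C implies E)) and E)) or A) implies (B implies C))).
(not E or (((not not B and ((not E and (C implies E)) and E)) or A) implies (B implies C))): β-rule — branch into not E  //  (((not not B and ((not E and (C implies E)) and E)) or A) implies (B implies C)).
  branch 1 (add not E):
    ○ open, literals {E=false}.
  branch 2 (add (((not not B and ((not E and (C implies E)) and E)) or A) implies (B implies C))):
    (((not not B and ((not E and (C implies E)) and E)) or A) implies (B implies C)): β-rule — branch into not ((not not B and ((not E and (C implies E)) and E)) or A)  //  (B implies C).
      branch 2.1 (add not ((not not B and ((not E and (C implies E)) and E)) or A)):
        not ((not not B and ((not E and (C implies E)) and E)) or A): α-rule — add not (not not B and ((not E and (C implies E)) and E)), not A.
        not (not not B and ((not E and (C implies E)) and E)): β-rule — branch into not not not B  //  not ((not E and (C implies E)) and E).
          branch 2.1.1 (add not not not B):
            not not not B: drop double negation, giving not B.
            ○ open, literals {A=false, B=false}.
          branch 2.1.2 (add not ((not E and (C implies E)) and E)):
            not ((not E and (C implies E)) and E): β-rule — branch into not (not E and (C implies E))  //  not E.
              branch 2.1.2.1 (add not (not E and (C implies E))):
                not (not E and (C implies E)): β-rule — branch into not not E  //  not (C implies E).
                  branch 2.1.2.1.1 (add not not E):
                    ○ open, literals {A=false, E=true}.
                  branch 2.1.2.1.2 (add not (C implies E)):
                    not (C implies E): α-rule — add C, not E.
                    ○ open, literals {A=false, C=true, E=false}.
              branch 2.1.2.2 (add not E):
                ○ open, literals {A=false, E=false}.
      branch 2.2 (add (B implies C)):
        (B implies C): β-rule — branch into not B  //  C.
          branch 2.2.1 (add not B):
            ○ open, literals {B=false}.
          branch 2.2.2 (add C):
            ○ open, literals {C=true}.
0 branches closed, 7 open.
Each open branch fixes some atoms; the unmentioned ones are free. Counting distinct full assignments: branch {E=false} (D, C, B, A) contributes 16 new; branch {A=false, B=false} (D, C, E) contributes 4 new; branch {A=false, E=true} (D, C, B) contributes 4 new; branch {A=false, C=true, E=false} (D, B) contributes 0 new; branch {A=false, E=false} (D, C, B) contributes 0 new; branch {B=false} (D, C, A, E) contributes 4 new; branch {C=true} (D, B, A, E) contributes 2 new. Total: 30.

30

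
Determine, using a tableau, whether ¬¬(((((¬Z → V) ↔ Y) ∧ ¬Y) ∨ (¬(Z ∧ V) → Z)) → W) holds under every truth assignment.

Assume the negation and expand:
Initial set: {F ¬¬(((((¬Z → V) ↔ Y) ∧ ¬Y) ∨ (¬(Z ∧ V) → Z)) → W)}.
F ¬¬(((((¬Z → V) ↔ Y) ∧ ¬Y) ∨ (¬(Z ∧ V) → Z)) → W): drop double negation, giving F (((((¬Z → V) ↔ Y) ∧ ¬Y) ∨ (¬(Z ∧ V) → Z)) → W).
F (((((¬Z → V) ↔ Y) ∧ ¬Y) ∨ (¬(Z ∧ V) → Z)) → W): α-rule — add T ((((¬Z → V) ↔ Y) ∧ ¬Y) ∨ (¬(Z ∧ V) → Z)), F W.
T ((((¬Z → V) ↔ Y) ∧ ¬Y) ∨ (¬(Z ∧ V) → Z)): β-rule — branch into T (((¬Z → V) ↔ Y) ∧ ¬Y)  //  T (¬(Z ∧ V) → Z).
  branch 1 (add T (((¬Z → V) ↔ Y) ∧ ¬Y)):
    T (((¬Z → V) ↔ Y) ∧ ¬Y): α-rule — add T ((¬Z → V) ↔ Y), T ¬Y.
    T ((¬Z → V) ↔ Y): β-rule — branch into T (¬Z → V), T Y  //  F (¬Z → V), F Y.
      branch 1.1 (add T (¬Z → V), T Y):
        × closes — contains both Y and ¬Y.
      branch 1.2 (add F (¬Z → V), F Y):
        F (¬Z → V): α-rule — add T ¬Z, F V.
        ○ open, literals {V=0, W=0, Y=0, Z=0}.
  branch 2 (add T (¬(Z ∧ V) → Z)):
    T (¬(Z ∧ V) → Z): β-rule — branch into F ¬(Z ∧ V)  //  T Z.
      branch 2.1 (add F ¬(Z ∧ V)):
        F ¬(Z ∧ V): α-rule — add T Z, T V.
        ○ open, literals {V=1, W=0, Z=1}.
      branch 2.2 (add T Z):
        ○ open, literals {W=0, Z=1}.
1 branch closed, 3 open.
An open branch gives a countermodel: V=0, W=0, Y=0, Z=0 (unmentioned atoms arbitrary); under it the original formula is false.

Not valid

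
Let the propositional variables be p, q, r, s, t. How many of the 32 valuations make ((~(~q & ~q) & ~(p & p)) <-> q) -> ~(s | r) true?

Initial set: {T (((~(~q & ~q) & ~(p & p)) <-> q) -> ~(s | r))}.
T (((~(~q & ~q) & ~(p & p)) <-> q) -> ~(s | r)): β-rule — branch into F ((~(~q & ~q) & ~(p & p)) <-> q)  //  T ~(s | r).
  branch 1 (add F ((~(~q & ~q) & ~(p & p)) <-> q)):
    F ((~(~q & ~q) & ~(p & p)) <-> q): β-rule — branch into T (~(~q & ~q) & ~(p & p)), F q  //  F (~(~q & ~q) & ~(p & p)), T q.
      branch 1.1 (add T (~(~q & ~q) & ~(p & p)), F q):
        T (~(~q & ~q) & ~(p & p)): α-rule — add T ~(~q & ~q), T ~(p & p).
        T ~(~q & ~q): β-rule — branch into F ~q  //  F ~q.
          branch 1.1.1 (add F ~q):
            × closes — contains both q and ~q.
          branch 1.1.2 (add F ~q):
            × closes — contains both q and ~q.
      branch 1.2 (add F (~(~q & ~q) & ~(p & p)), T q):
        F (~(~q & ~q) & ~(p & p)): β-rule — branch into F ~(~q & ~q)  //  F ~(p & p).
          branch 1.2.1 (add F ~(~q & ~q)):
            F ~(~q & ~q): α-rule — add T ~q, T ~q.
            × closes — contains both q and ~q.
          branch 1.2.2 (add F ~(p & p)):
            F ~(p & p): α-rule — add T p, T p.
            ○ open, literals {p=T, q=T}.
  branch 2 (add T ~(s | r)):
    T ~(s | r): α-rule — add F s, F r.
    ○ open, literals {r=F, s=F}.
3 branches closed, 2 open.
Each open branch fixes some atoms; the unmentioned ones are free. Counting distinct full assignments: branch {p=T, q=T} (r, s, t) contributes 8 new; branch {r=F, s=F} (p, q, t) contributes 6 new. Total: 14.

14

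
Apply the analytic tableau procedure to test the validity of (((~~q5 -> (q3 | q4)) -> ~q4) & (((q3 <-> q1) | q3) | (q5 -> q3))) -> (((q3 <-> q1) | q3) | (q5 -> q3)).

Assume the negation and expand:
Initial set: {~((((~~q5 -> (q3 | q4)) -> ~q4) & (((q3 <-> q1) | q3) | (q5 -> q3))) -> (((q3 <-> q1) | q3) | (q5 -> q3)))}.
~((((~~q5 -> (q3 | q4)) -> ~q4) & (((q3 <-> q1) | q3) | (q5 -> q3))) -> (((q3 <-> q1) | q3) | (q5 -> q3))): α-rule — add (((~~q5 -> (q3 | q4)) -> ~q4) & (((q3 <-> q1) | q3) | (q5 -> q3))), ~(((q3 <-> q1) | q3) | (q5 -> q3)).
(((~~q5 -> (q3 | q4)) -> ~q4) & (((q3 <-> q1) | q3) | (q5 -> q3))): α-rule — add ((~~q5 -> (q3 | q4)) -> ~q4), (((q3 <-> q1) | q3) | (q5 -> q3)).
~(((q3 <-> q1) | q3) | (q5 -> q3)): α-rule — add ~((q3 <-> q1) | q3), ~(q5 -> q3).
~((q3 <-> q1) | q3): α-rule — add ~(q3 <-> q1), ~q3.
~(q5 -> q3): α-rule — add q5, ~q3.
((~~q5 -> (q3 | q4)) -> ~q4): β-rule — branch into ~(~~q5 -> (q3 | q4))  //  ~q4.
  branch 1 (add ~(~~q5 -> (q3 | q4))):
    ~(~~q5 -> (q3 | q4)): α-rule — add ~~q5, ~(q3 | q4).
    ~~q5: drop double negation, giving q5.
    ~(q3 | q4): α-rule — add ~q3, ~q4.
    (((q3 <-> q1) | q3) | (q5 -> q3)): β-rule — branch into ((q3 <-> q1) | q3)  //  (q5 -> q3).
      branch 1.1 (add ((q3 <-> q1) | q3)):
        ~(q3 <-> q1): β-rule — branch into q3, ~q1  //  ~q3, q1.
          branch 1.1.1 (add q3, ~q1):
            × closes — contains both q3 and ~q3.
          branch 1.1.2 (add ~q3, q1):
            ((q3 <-> q1) | q3): β-rule — branch into (q3 <-> q1)  //  q3.
              branch 1.1.2.1 (add (q3 <-> q1)):
                (q3 <-> q1): β-rule — branch into q3, q1  //  ~q3, ~q1.
                  branch 1.1.2.1.1 (add q3, q1):
                    × closes — contains both q3 and ~q3.
                  branch 1.1.2.1.2 (add ~q3, ~q1):
                    × closes — contains both q1 and ~q1.
              branch 1.1.2.2 (add q3):
                × closes — contains both q3 and ~q3.
      branch 1.2 (add (q5 -> q3)):
        ~(q3 <-> q1): β-rule — branch into q3, ~q1  //  ~q3, q1.
          branch 1.2.1 (add q3, ~q1):
            × closes — contains both q3 and ~q3.
          branch 1.2.2 (add ~q3, q1):
            (q5 -> q3): β-rule — branch into ~q5  //  q3.
              branch 1.2.2.1 (add ~q5):
                × closes — contains both q5 and ~q5.
              branch 1.2.2.2 (add q3):
                × closes — contains both q3 and ~q3.
  branch 2 (add ~q4):
    (((q3 <-> q1) | q3) | (q5 -> q3)): β-rule — branch into ((q3 <-> q1) | q3)  //  (q5 -> q3).
      branch 2.1 (add ((q3 <-> q1) | q3)):
        ~(q3 <-> q1): β-rule — branch into q3, ~q1  //  ~q3, q1.
          branch 2.1.1 (add q3, ~q1):
            × closes — contains both q3 and ~q3.
          branch 2.1.2 (add ~q3, q1):
            ((q3 <-> q1) | q3): β-rule — branch into (q3 <-> q1)  //  q3.
              branch 2.1.2.1 (add (q3 <-> q1)):
                (q3 <-> q1): β-rule — branch into q3, q1  //  ~q3, ~q1.
                  branch 2.1.2.1.1 (add q3, q1):
                    × closes — contains both q3 and ~q3.
                  branch 2.1.2.1.2 (add ~q3, ~q1):
                    × closes — contains both q1 and ~q1.
              branch 2.1.2.2 (add q3):
                × closes — contains both q3 and ~q3.
      branch 2.2 (add (q5 -> q3)):
        ~(q3 <-> q1): β-rule — branch into q3, ~q1  //  ~q3, q1.
          branch 2.2.1 (add q3, ~q1):
            × closes — contains both q3 and ~q3.
          branch 2.2.2 (add ~q3, q1):
            (q5 -> q3): β-rule — branch into ~q5  //  q3.
              branch 2.2.2.1 (add ~q5):
                × closes — contains both q5 and ~q5.
              branch 2.2.2.2 (add q3):
                × closes — contains both q3 and ~q3.
All 14 branches close.
Every branch closed, so the negation is unsatisfiable and the formula is valid.

Valid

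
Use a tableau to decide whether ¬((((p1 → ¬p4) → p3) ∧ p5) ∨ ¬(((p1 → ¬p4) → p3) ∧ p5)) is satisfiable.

Initial set: {T ¬((((p1 → ¬p4) → p3) ∧ p5) ∨ ¬(((p1 → ¬p4) → p3) ∧ p5))}.
T ¬((((p1 → ¬p4) → p3) ∧ p5) ∨ ¬(((p1 → ¬p4) → p3) ∧ p5)): α-rule — add F (((p1 → ¬p4) → p3) ∧ p5), F ¬(((p1 → ¬p4) → p3) ∧ p5).
F ¬(((p1 → ¬p4) → p3) ∧ p5): α-rule — add T ((p1 → ¬p4) → p3), T p5.
F (((p1 → ¬p4) → p3) ∧ p5): β-rule — branch into F ((p1 → ¬p4) → p3)  //  F p5.
  branch 1 (add F ((p1 → ¬p4) → p3)):
    F ((p1 → ¬p4) → p3): α-rule — add T (p1 → ¬p4), F p3.
    T ((p1 → ¬p4) → p3): β-rule — branch into F (p1 → ¬p4)  //  T p3.
      branch 1.1 (add F (p1 → ¬p4)):
        F (p1 → ¬p4): α-rule — add T p1, F ¬p4.
        T (p1 → ¬p4): β-rule — branch into F p1  //  T ¬p4.
          branch 1.1.1 (add F p1):
            × closes — contains both p1 and ¬p1.
          branch 1.1.2 (add T ¬p4):
            × closes — contains both p4 and ¬p4.
      branch 1.2 (add T p3):
        × closes — contains both p3 and ¬p3.
  branch 2 (add F p5):
    × closes — contains both p5 and ¬p5.
All 4 branches close.
Every branch closed; the formula is unsatisfiable.

Unsatisfiable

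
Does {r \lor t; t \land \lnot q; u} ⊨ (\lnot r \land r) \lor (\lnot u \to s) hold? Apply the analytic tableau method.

Initial set: {(r \lor t); (t \land \lnot q); u; \lnot ((\lnot r \land r) \lor (\lnot u \to s))}.
(t \land \lnot q): α-rule — add t, \lnot q.
\lnot ((\lnot r \land r) \lor (\lnot u \to s)): α-rule — add \lnot (\lnot r \land r), \lnot (\lnot u \to s).
\lnot (\lnot u \to s): α-rule — add \lnot u, \lnot s.
× closes — contains both u and \lnot u.
All 1 branch closes.
Every branch closed, so the premises entail the conclusion.

Yes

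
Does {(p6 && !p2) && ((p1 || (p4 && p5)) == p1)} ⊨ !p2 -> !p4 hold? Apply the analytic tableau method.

No

Initial set: {((p6 && !p2) && ((p1 || (p4 && p5)) == p1)); !(!p2 -> !p4)}.
((p6 && !p2) && ((p1 || (p4 && p5)) == p1)): α-rule — add (p6 && !p2), ((p1 || (p4 && p5)) == p1).
!(!p2 -> !p4): α-rule — add !p2, !!p4.
(p6 && !p2): α-rule — add p6, !p2.
((p1 || (p4 && p5)) == p1): β-rule — branch into (p1 || (p4 && p5)), p1  //  !(p1 || (p4 && p5)), !p1.
  branch 1 (add (p1 || (p4 && p5)), p1):
    (p1 || (p4 && p5)): β-rule — branch into p1  //  (p4 && p5).
      branch 1.1 (add p1):
        ○ open, literals {p1=1, p2=0, p4=1, p6=1}.
      branch 1.2 (add (p4 && p5)):
        (p4 && p5): α-rule — add p4, p5.
        ○ open, literals {p1=1, p2=0, p4=1, p5=1, p6=1}.
  branch 2 (add !(p1 || (p4 && p5)), !p1):
    !(p1 || (p4 && p5)): α-rule — add !p1, !(p4 && p5).
    !(p4 && p5): β-rule — branch into !p4  //  !p5.
      branch 2.1 (add !p4):
        × closes — contains both p4 and !p4.
      branch 2.2 (add !p5):
        ○ open, literals {p1=0, p2=0, p4=1, p5=0, p6=1}.
1 branch closed, 3 open.
An open branch gives a countermodel: p1=1, p2=0, p4=1, p6=1 (unmentioned atoms arbitrary); the premises hold there but the conclusion fails.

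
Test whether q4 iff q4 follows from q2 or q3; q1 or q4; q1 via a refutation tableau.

Yes

Initial set: {(q2 or q3); (q1 or q4); q1; not (q4 iff q4)}.
(q2 or q3): β-rule — branch into q2  //  q3.
  branch 1 (add q2):
    (q1 or q4): β-rule — branch into q1  //  q4.
      branch 1.1 (add q1):
        not (q4 iff q4): β-rule — branch into q4, not q4  //  not q4, q4.
          branch 1.1.1 (add q4, not q4):
            × closes — contains both q4 and not q4.
          branch 1.1.2 (add not q4, q4):
            × closes — contains both q4 and not q4.
      branch 1.2 (add q4):
        not (q4 iff q4): β-rule — branch into q4, not q4  //  not q4, q4.
          branch 1.2.1 (add q4, not q4):
            × closes — contains both q4 and not q4.
          branch 1.2.2 (add not q4, q4):
            × closes — contains both q4 and not q4.
  branch 2 (add q3):
    (q1 or q4): β-rule — branch into q1  //  q4.
      branch 2.1 (add q1):
        not (q4 iff q4): β-rule — branch into q4, not q4  //  not q4, q4.
          branch 2.1.1 (add q4, not q4):
            × closes — contains both q4 and not q4.
          branch 2.1.2 (add not q4, q4):
            × closes — contains both q4 and not q4.
      branch 2.2 (add q4):
        not (q4 iff q4): β-rule — branch into q4, not q4  //  not q4, q4.
          branch 2.2.1 (add q4, not q4):
            × closes — contains both q4 and not q4.
          branch 2.2.2 (add not q4, q4):
            × closes — contains both q4 and not q4.
All 8 branches close.
Every branch closed, so the premises entail the conclusion.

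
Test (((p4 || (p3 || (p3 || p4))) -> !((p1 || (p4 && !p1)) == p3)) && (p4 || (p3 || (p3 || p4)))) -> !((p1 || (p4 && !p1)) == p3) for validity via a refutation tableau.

Assume the negation and expand:
Initial set: {!((((p4 || (p3 || (p3 || p4))) -> !((p1 || (p4 && !p1)) == p3)) && (p4 || (p3 || (p3 || p4)))) -> !((p1 || (p4 && !p1)) == p3))}.
!((((p4 || (p3 || (p3 || p4))) -> !((p1 || (p4 && !p1)) == p3)) && (p4 || (p3 || (p3 || p4)))) -> !((p1 || (p4 && !p1)) == p3)): α-rule — add (((p4 || (p3 || (p3 || p4))) -> !((p1 || (p4 && !p1)) == p3)) && (p4 || (p3 || (p3 || p4)))), !!((p1 || (p4 && !p1)) == p3).
(((p4 || (p3 || (p3 || p4))) -> !((p1 || (p4 && !p1)) == p3)) && (p4 || (p3 || (p3 || p4)))): α-rule — add ((p4 || (p3 || (p3 || p4))) -> !((p1 || (p4 && !p1)) == p3)), (p4 || (p3 || (p3 || p4))).
!!((p1 || (p4 && !p1)) == p3): β-rule — branch into (p1 || (p4 && !p1)), p3  //  !(p1 || (p4 && !p1)), !p3.
  branch 1 (add (p1 || (p4 && !p1)), p3):
    ((p4 || (p3 || (p3 || p4))) -> !((p1 || (p4 && !p1)) == p3)): β-rule — branch into !(p4 || (p3 || (p3 || p4)))  //  !((p1 || (p4 && !p1)) == p3).
      branch 1.1 (add !(p4 || (p3 || (p3 || p4)))):
        !(p4 || (p3 || (p3 || p4))): α-rule — add !p4, !(p3 || (p3 || p4)).
        !(p3 || (p3 || p4)): α-rule — add !p3, !(p3 || p4).
        × closes — contains both p3 and !p3.
      branch 1.2 (add !((p1 || (p4 && !p1)) == p3)):
        (p4 || (p3 || (p3 || p4))): β-rule — branch into p4  //  (p3 || (p3 || p4)).
          branch 1.2.1 (add p4):
            (p1 || (p4 && !p1)): β-rule — branch into p1  //  (p4 && !p1).
              branch 1.2.1.1 (add p1):
                !((p1 || (p4 && !p1)) == p3): β-rule — branch into (p1 || (p4 && !p1)), !p3  //  !(p1 || (p4 && !p1)), p3.
                  branch 1.2.1.1.1 (add (p1 || (p4 && !p1)), !p3):
                    × closes — contains both p3 and !p3.
                  branch 1.2.1.1.2 (add !(p1 || (p4 && !p1)), p3):
                    !(p1 || (p4 && !p1)): α-rule — add !p1, !(p4 && !p1).
                    × closes — contains both p1 and !p1.
              branch 1.2.1.2 (add (p4 && !p1)):
                (p4 && !p1): α-rule — add p4, !p1.
                !((p1 || (p4 && !p1)) == p3): β-rule — branch into (p1 || (p4 && !p1)), !p3  //  !(p1 || (p4 && !p1)), p3.
                  branch 1.2.1.2.1 (add (p1 || (p4 && !p1)), !p3):
                    × closes — contains both p3 and !p3.
                  branch 1.2.1.2.2 (add !(p1 || (p4 && !p1)), p3):
                    !(p1 || (p4 && !p1)): α-rule — add !p1, !(p4 && !p1).
                    !(p4 && !p1): β-rule — branch into !p4  //  !!p1.
                      branch 1.2.1.2.2.1 (add !p4):
                        × closes — contains both p4 and !p4.
                      branch 1.2.1.2.2.2 (add !!p1):
                        × closes — contains both p1 and !p1.
          branch 1.2.2 (add (p3 || (p3 || p4))):
            (p1 || (p4 && !p1)): β-rule — branch into p1  //  (p4 && !p1).
              branch 1.2.2.1 (add p1):
                !((p1 || (p4 && !p1)) == p3): β-rule — branch into (p1 || (p4 && !p1)), !p3  //  !(p1 || (p4 && !p1)), p3.
                  branch 1.2.2.1.1 (add (p1 || (p4 && !p1)), !p3):
                    × closes — contains both p3 and !p3.
                  branch 1.2.2.1.2 (add !(p1 || (p4 && !p1)), p3):
                    !(p1 || (p4 && !p1)): α-rule — add !p1, !(p4 && !p1).
                    × closes — contains both p1 and !p1.
              branch 1.2.2.2 (add (p4 && !p1)):
                (p4 && !p1): α-rule — add p4, !p1.
                !((p1 || (p4 && !p1)) == p3): β-rule — branch into (p1 || (p4 && !p1)), !p3  //  !(p1 || (p4 && !p1)), p3.
                  branch 1.2.2.2.1 (add (p1 || (p4 && !p1)), !p3):
                    × closes — contains both p3 and !p3.
                  branch 1.2.2.2.2 (add !(p1 || (p4 && !p1)), p3):
                    !(p1 || (p4 && !p1)): α-rule — add !p1, !(p4 && !p1).
                    (p3 || (p3 || p4)): β-rule — branch into p3  //  (p3 || p4).
                      branch 1.2.2.2.2.1 (add p3):
                        !(p4 && !p1): β-rule — branch into !p4  //  !!p1.
                          branch 1.2.2.2.2.1.1 (add !p4):
                            × closes — contains both p4 and !p4.
                          branch 1.2.2.2.2.1.2 (add !!p1):
                            × closes — contains both p1 and !p1.
                      branch 1.2.2.2.2.2 (add (p3 || p4)):
                        !(p4 && !p1): β-rule — branch into !p4  //  !!p1.
                          branch 1.2.2.2.2.2.1 (add !p4):
                            × closes — contains both p4 and !p4.
                          branch 1.2.2.2.2.2.2 (add !!p1):
                            × closes — contains both p1 and !p1.
  branch 2 (add !(p1 || (p4 && !p1)), !p3):
    !(p1 || (p4 && !p1)): α-rule — add !p1, !(p4 && !p1).
    ((p4 || (p3 || (p3 || p4))) -> !((p1 || (p4 && !p1)) == p3)): β-rule — branch into !(p4 || (p3 || (p3 || p4)))  //  !((p1 || (p4 && !p1)) == p3).
      branch 2.1 (add !(p4 || (p3 || (p3 || p4)))):
        !(p4 || (p3 || (p3 || p4))): α-rule — add !p4, !(p3 || (p3 || p4)).
        !(p3 || (p3 || p4)): α-rule — add !p3, !(p3 || p4).
        !(p3 || p4): α-rule — add !p3, !p4.
        (p4 || (p3 || (p3 || p4))): β-rule — branch into p4  //  (p3 || (p3 || p4)).
          branch 2.1.1 (add p4):
            × closes — contains both p4 and !p4.
          branch 2.1.2 (add (p3 || (p3 || p4))):
            !(p4 && !p1): β-rule — branch into !p4  //  !!p1.
              branch 2.1.2.1 (add !p4):
                (p3 || (p3 || p4)): β-rule — branch into p3  //  (p3 || p4).
                  branch 2.1.2.1.1 (add p3):
                    × closes — contains both p3 and !p3.
                  branch 2.1.2.1.2 (add (p3 || p4)):
                    (p3 || p4): β-rule — branch into p3  //  p4.
                      branch 2.1.2.1.2.1 (add p3):
                        × closes — contains both p3 and !p3.
                      branch 2.1.2.1.2.2 (add p4):
                        × closes — contains both p4 and !p4.
              branch 2.1.2.2 (add !!p1):
                × closes — contains both p1 and !p1.
      branch 2.2 (add !((p1 || (p4 && !p1)) == p3)):
        (p4 || (p3 || (p3 || p4))): β-rule — branch into p4  //  (p3 || (p3 || p4)).
          branch 2.2.1 (add p4):
            !(p4 && !p1): β-rule — branch into !p4  //  !!p1.
              branch 2.2.1.1 (add !p4):
                × closes — contains both p4 and !p4.
              branch 2.2.1.2 (add !!p1):
                × closes — contains both p1 and !p1.
          branch 2.2.2 (add (p3 || (p3 || p4))):
            !(p4 && !p1): β-rule — branch into !p4  //  !!p1.
              branch 2.2.2.1 (add !p4):
                !((p1 || (p4 && !p1)) == p3): β-rule — branch into (p1 || (p4 && !p1)), !p3  //  !(p1 || (p4 && !p1)), p3.
                  branch 2.2.2.1.1 (add (p1 || (p4 && !p1)), !p3):
                    (p3 || (p3 || p4)): β-rule — branch into p3  //  (p3 || p4).
                      branch 2.2.2.1.1.1 (add p3):
                        × closes — contains both p3 and !p3.
                      branch 2.2.2.1.1.2 (add (p3 || p4)):
                        (p1 || (p4 && !p1)): β-rule — branch into p1  //  (p4 && !p1).
                          branch 2.2.2.1.1.2.1 (add p1):
                            × closes — contains both p1 and !p1.
                          branch 2.2.2.1.1.2.2 (add (p4 && !p1)):
                            (p4 && !p1): α-rule — add p4, !p1.
                            × closes — contains both p4 and !p4.
                  branch 2.2.2.1.2 (add !(p1 || (p4 && !p1)), p3):
                    × closes — contains both p3 and !p3.
              branch 2.2.2.2 (add !!p1):
                × closes — contains both p1 and !p1.
All 25 branches close.
Every branch closed, so the negation is unsatisfiable and the formula is valid.

Valid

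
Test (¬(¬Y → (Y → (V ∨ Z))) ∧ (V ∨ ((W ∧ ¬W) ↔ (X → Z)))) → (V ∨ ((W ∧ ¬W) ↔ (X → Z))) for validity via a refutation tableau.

Assume the negation and expand:
Initial set: {F ((¬(¬Y → (Y → (V ∨ Z))) ∧ (V ∨ ((W ∧ ¬W) ↔ (X → Z)))) → (V ∨ ((W ∧ ¬W) ↔ (X → Z))))}.
F ((¬(¬Y → (Y → (V ∨ Z))) ∧ (V ∨ ((W ∧ ¬W) ↔ (X → Z)))) → (V ∨ ((W ∧ ¬W) ↔ (X → Z)))): α-rule — add T (¬(¬Y → (Y → (V ∨ Z))) ∧ (V ∨ ((W ∧ ¬W) ↔ (X → Z)))), F (V ∨ ((W ∧ ¬W) ↔ (X → Z))).
T (¬(¬Y → (Y → (V ∨ Z))) ∧ (V ∨ ((W ∧ ¬W) ↔ (X → Z)))): α-rule — add T ¬(¬Y → (Y → (V ∨ Z))), T (V ∨ ((W ∧ ¬W) ↔ (X → Z))).
F (V ∨ ((W ∧ ¬W) ↔ (X → Z))): α-rule — add F V, F ((W ∧ ¬W) ↔ (X → Z)).
T ¬(¬Y → (Y → (V ∨ Z))): α-rule — add T ¬Y, F (Y → (V ∨ Z)).
F (Y → (V ∨ Z)): α-rule — add T Y, F (V ∨ Z).
× closes — contains both Y and ¬Y.
All 1 branch closes.
Every branch closed, so the negation is unsatisfiable and the formula is valid.

Valid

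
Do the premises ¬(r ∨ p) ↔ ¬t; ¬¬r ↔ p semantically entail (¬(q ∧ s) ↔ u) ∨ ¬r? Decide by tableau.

Initial set: {T (¬(r ∨ p) ↔ ¬t); T (¬¬r ↔ p); F ((¬(q ∧ s) ↔ u) ∨ ¬r)}.
F ((¬(q ∧ s) ↔ u) ∨ ¬r): α-rule — add F (¬(q ∧ s) ↔ u), F ¬r.
T (¬(r ∨ p) ↔ ¬t): β-rule — branch into T ¬(r ∨ p), T ¬t  //  F ¬(r ∨ p), F ¬t.
  branch 1 (add T ¬(r ∨ p), T ¬t):
    T ¬(r ∨ p): α-rule — add F r, F p.
    × closes — contains both r and ¬r.
  branch 2 (add F ¬(r ∨ p), F ¬t):
    T (¬¬r ↔ p): β-rule — branch into T ¬¬r, T p  //  F ¬¬r, F p.
      branch 2.1 (add T ¬¬r, T p):
        T ¬¬r: drop double negation, giving T r.
        F (¬(q ∧ s) ↔ u): β-rule — branch into T ¬(q ∧ s), F u  //  F ¬(q ∧ s), T u.
          branch 2.1.1 (add T ¬(q ∧ s), F u):
            F ¬(r ∨ p): β-rule — branch into T r  //  T p.
              branch 2.1.1.1 (add T r):
                T ¬(q ∧ s): β-rule — branch into F q  //  F s.
                  branch 2.1.1.1.1 (add F q):
                    ○ open, literals {p=true, q=false, r=true, t=true, u=false}.
                  branch 2.1.1.1.2 (add F s):
                    ○ open, literals {p=true, r=true, s=false, t=true, u=false}.
              branch 2.1.1.2 (add T p):
                T ¬(q ∧ s): β-rule — branch into F q  //  F s.
                  branch 2.1.1.2.1 (add F q):
                    ○ open, literals {p=true, q=false, r=true, t=true, u=false}.
                  branch 2.1.1.2.2 (add F s):
                    ○ open, literals {p=true, r=true, s=false, t=true, u=false}.
          branch 2.1.2 (add F ¬(q ∧ s), T u):
            F ¬(q ∧ s): α-rule — add T q, T s.
            F ¬(r ∨ p): β-rule — branch into T r  //  T p.
              branch 2.1.2.1 (add T r):
                ○ open, literals {p=true, q=true, r=true, s=true, t=true, u=true}.
              branch 2.1.2.2 (add T p):
                ○ open, literals {p=true, q=true, r=true, s=true, t=true, u=true}.
      branch 2.2 (add F ¬¬r, F p):
        F ¬¬r: drop double negation, giving F r.
        × closes — contains both r and ¬r.
2 branches closed, 6 open.
An open branch gives a countermodel: p=true, q=false, r=true, t=true, u=false (unmentioned atoms arbitrary); the premises hold there but the conclusion fails.

No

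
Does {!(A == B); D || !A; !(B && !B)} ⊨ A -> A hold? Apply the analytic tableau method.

Yes

Initial set: {!(A == B); (D || !A); !(B && !B); !(A -> A)}.
!(A -> A): α-rule — add A, !A.
× closes — contains both A and !A.
All 1 branch closes.
Every branch closed, so the premises entail the conclusion.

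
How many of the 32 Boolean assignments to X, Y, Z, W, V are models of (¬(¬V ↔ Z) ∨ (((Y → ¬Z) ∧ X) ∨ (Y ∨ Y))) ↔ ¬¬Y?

20

Initial set: {((¬(¬V ↔ Z) ∨ (((Y → ¬Z) ∧ X) ∨ (Y ∨ Y))) ↔ ¬¬Y)}.
((¬(¬V ↔ Z) ∨ (((Y → ¬Z) ∧ X) ∨ (Y ∨ Y))) ↔ ¬¬Y): β-rule — branch into (¬(¬V ↔ Z) ∨ (((Y → ¬Z) ∧ X) ∨ (Y ∨ Y))), ¬¬Y  //  ¬(¬(¬V ↔ Z) ∨ (((Y → ¬Z) ∧ X) ∨ (Y ∨ Y))), ¬¬¬Y.
  branch 1 (add (¬(¬V ↔ Z) ∨ (((Y → ¬Z) ∧ X) ∨ (Y ∨ Y))), ¬¬Y):
    ¬¬Y: drop double negation, giving Y.
    (¬(¬V ↔ Z) ∨ (((Y → ¬Z) ∧ X) ∨ (Y ∨ Y))): β-rule — branch into ¬(¬V ↔ Z)  //  (((Y → ¬Z) ∧ X) ∨ (Y ∨ Y)).
      branch 1.1 (add ¬(¬V ↔ Z)):
        ¬(¬V ↔ Z): β-rule — branch into ¬V, ¬Z  //  ¬¬V, Z.
          branch 1.1.1 (add ¬V, ¬Z):
            ○ open, literals {V=false, Y=true, Z=false}.
          branch 1.1.2 (add ¬¬V, Z):
            ○ open, literals {V=true, Y=true, Z=true}.
      branch 1.2 (add (((Y → ¬Z) ∧ X) ∨ (Y ∨ Y))):
        (((Y → ¬Z) ∧ X) ∨ (Y ∨ Y)): β-rule — branch into ((Y → ¬Z) ∧ X)  //  (Y ∨ Y).
          branch 1.2.1 (add ((Y → ¬Z) ∧ X)):
            ((Y → ¬Z) ∧ X): α-rule — add (Y → ¬Z), X.
            (Y → ¬Z): β-rule — branch into ¬Y  //  ¬Z.
              branch 1.2.1.1 (add ¬Y):
                × closes — contains both Y and ¬Y.
              branch 1.2.1.2 (add ¬Z):
                ○ open, literals {X=true, Y=true, Z=false}.
          branch 1.2.2 (add (Y ∨ Y)):
            (Y ∨ Y): β-rule — branch into Y  //  Y.
              branch 1.2.2.1 (add Y):
                ○ open, literals {Y=true}.
              branch 1.2.2.2 (add Y):
                ○ open, literals {Y=true}.
  branch 2 (add ¬(¬(¬V ↔ Z) ∨ (((Y → ¬Z) ∧ X) ∨ (Y ∨ Y))), ¬¬¬Y):
    ¬(¬(¬V ↔ Z) ∨ (((Y → ¬Z) ∧ X) ∨ (Y ∨ Y))): α-rule — add ¬¬(¬V ↔ Z), ¬(((Y → ¬Z) ∧ X) ∨ (Y ∨ Y)).
    ¬¬¬Y: drop double negation, giving ¬Y.
    ¬(((Y → ¬Z) ∧ X) ∨ (Y ∨ Y)): α-rule — add ¬((Y → ¬Z) ∧ X), ¬(Y ∨ Y).
    ¬(Y ∨ Y): α-rule — add ¬Y, ¬Y.
    ¬¬(¬V ↔ Z): β-rule — branch into ¬V, Z  //  ¬¬V, ¬Z.
      branch 2.1 (add ¬V, Z):
        ¬((Y → ¬Z) ∧ X): β-rule — branch into ¬(Y → ¬Z)  //  ¬X.
          branch 2.1.1 (add ¬(Y → ¬Z)):
            ¬(Y → ¬Z): α-rule — add Y, ¬¬Z.
            × closes — contains both Y and ¬Y.
          branch 2.1.2 (add ¬X):
            ○ open, literals {V=false, X=false, Y=false, Z=true}.
      branch 2.2 (add ¬¬V, ¬Z):
        ¬((Y → ¬Z) ∧ X): β-rule — branch into ¬(Y → ¬Z)  //  ¬X.
          branch 2.2.1 (add ¬(Y → ¬Z)):
            ¬(Y → ¬Z): α-rule — add Y, ¬¬Z.
            × closes — contains both Y and ¬Y.
          branch 2.2.2 (add ¬X):
            ○ open, literals {V=true, X=false, Y=false, Z=false}.
3 branches closed, 7 open.
Each open branch fixes some atoms; the unmentioned ones are free. Counting distinct full assignments: branch {V=false, Y=true, Z=false} (X, W) contributes 4 new; branch {V=true, Y=true, Z=true} (X, W) contributes 4 new; branch {X=true, Y=true, Z=false} (W, V) contributes 2 new; branch {Y=true} (X, Z, W, V) contributes 6 new; branch {Y=true} (X, Z, W, V) contributes 0 new; branch {V=false, X=false, Y=false, Z=true} (W) contributes 2 new; branch {V=true, X=false, Y=false, Z=false} (W) contributes 2 new. Total: 20.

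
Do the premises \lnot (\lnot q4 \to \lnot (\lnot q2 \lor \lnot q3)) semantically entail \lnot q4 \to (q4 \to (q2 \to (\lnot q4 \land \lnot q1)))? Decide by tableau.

Yes

Initial set: {\lnot (\lnot q4 \to \lnot (\lnot q2 \lor \lnot q3)); \lnot (\lnot q4 \to (q4 \to (q2 \to (\lnot q4 \land \lnot q1))))}.
\lnot (\lnot q4 \to \lnot (\lnot q2 \lor \lnot q3)): α-rule — add \lnot q4, \lnot \lnot (\lnot q2 \lor \lnot q3).
\lnot (\lnot q4 \to (q4 \to (q2 \to (\lnot q4 \land \lnot q1)))): α-rule — add \lnot q4, \lnot (q4 \to (q2 \to (\lnot q4 \land \lnot q1))).
\lnot (q4 \to (q2 \to (\lnot q4 \land \lnot q1))): α-rule — add q4, \lnot (q2 \to (\lnot q4 \land \lnot q1)).
× closes — contains both q4 and \lnot q4.
All 1 branch closes.
Every branch closed, so the premises entail the conclusion.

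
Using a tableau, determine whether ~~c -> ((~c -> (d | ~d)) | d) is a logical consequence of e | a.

Yes

Initial set: {T (e | a); F (~~c -> ((~c -> (d | ~d)) | d))}.
F (~~c -> ((~c -> (d | ~d)) | d)): α-rule — add T ~~c, F ((~c -> (d | ~d)) | d).
T ~~c: drop double negation, giving T c.
F ((~c -> (d | ~d)) | d): α-rule — add F (~c -> (d | ~d)), F d.
F (~c -> (d | ~d)): α-rule — add T ~c, F (d | ~d).
× closes — contains both c and ~c.
All 1 branch closes.
Every branch closed, so the premises entail the conclusion.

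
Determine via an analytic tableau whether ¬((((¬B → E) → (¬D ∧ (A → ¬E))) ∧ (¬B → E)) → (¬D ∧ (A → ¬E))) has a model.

Unsatisfiable

Initial set: {¬((((¬B → E) → (¬D ∧ (A → ¬E))) ∧ (¬B → E)) → (¬D ∧ (A → ¬E)))}.
¬((((¬B → E) → (¬D ∧ (A → ¬E))) ∧ (¬B → E)) → (¬D ∧ (A → ¬E))): α-rule — add (((¬B → E) → (¬D ∧ (A → ¬E))) ∧ (¬B → E)), ¬(¬D ∧ (A → ¬E)).
(((¬B → E) → (¬D ∧ (A → ¬E))) ∧ (¬B → E)): α-rule — add ((¬B → E) → (¬D ∧ (A → ¬E))), (¬B → E).
¬(¬D ∧ (A → ¬E)): β-rule — branch into ¬¬D  //  ¬(A → ¬E).
  branch 1 (add ¬¬D):
    ((¬B → E) → (¬D ∧ (A → ¬E))): β-rule — branch into ¬(¬B → E)  //  (¬D ∧ (A → ¬E)).
      branch 1.1 (add ¬(¬B → E)):
        ¬(¬B → E): α-rule — add ¬B, ¬E.
        (¬B → E): β-rule — branch into ¬¬B  //  E.
          branch 1.1.1 (add ¬¬B):
            × closes — contains both B and ¬B.
          branch 1.1.2 (add E):
            × closes — contains both E and ¬E.
      branch 1.2 (add (¬D ∧ (A → ¬E))):
        (¬D ∧ (A → ¬E)): α-rule — add ¬D, (A → ¬E).
        × closes — contains both D and ¬D.
  branch 2 (add ¬(A → ¬E)):
    ¬(A → ¬E): α-rule — add A, ¬¬E.
    ((¬B → E) → (¬D ∧ (A → ¬E))): β-rule — branch into ¬(¬B → E)  //  (¬D ∧ (A → ¬E)).
      branch 2.1 (add ¬(¬B → E)):
        ¬(¬B → E): α-rule — add ¬B, ¬E.
        × closes — contains both E and ¬E.
      branch 2.2 (add (¬D ∧ (A → ¬E))):
        (¬D ∧ (A → ¬E)): α-rule — add ¬D, (A → ¬E).
        (¬B → E): β-rule — branch into ¬¬B  //  E.
          branch 2.2.1 (add ¬¬B):
            (A → ¬E): β-rule — branch into ¬A  //  ¬E.
              branch 2.2.1.1 (add ¬A):
                × closes — contains both A and ¬A.
              branch 2.2.1.2 (add ¬E):
                × closes — contains both E and ¬E.
          branch 2.2.2 (add E):
            (A → ¬E): β-rule — branch into ¬A  //  ¬E.
              branch 2.2.2.1 (add ¬A):
                × closes — contains both A and ¬A.
              branch 2.2.2.2 (add ¬E):
                × closes — contains both E and ¬E.
All 8 branches close.
Every branch closed; the formula is unsatisfiable.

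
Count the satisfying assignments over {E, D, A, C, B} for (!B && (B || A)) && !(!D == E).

4

Initial set: {((!B && (B || A)) && !(!D == E))}.
((!B && (B || A)) && !(!D == E)): α-rule — add (!B && (B || A)), !(!D == E).
(!B && (B || A)): α-rule — add !B, (B || A).
!(!D == E): β-rule — branch into !D, !E  //  !!D, E.
  branch 1 (add !D, !E):
    (B || A): β-rule — branch into B  //  A.
      branch 1.1 (add B):
        × closes — contains both B and !B.
      branch 1.2 (add A):
        ○ open, literals {A=T, B=F, D=F, E=F}.
  branch 2 (add !!D, E):
    (B || A): β-rule — branch into B  //  A.
      branch 2.1 (add B):
        × closes — contains both B and !B.
      branch 2.2 (add A):
        ○ open, literals {A=T, B=F, D=T, E=T}.
2 branches closed, 2 open.
Each open branch fixes some atoms; the unmentioned ones are free. Counting distinct full assignments: branch {A=T, B=F, D=F, E=F} (C) contributes 2 new; branch {A=T, B=F, D=T, E=T} (C) contributes 2 new. Total: 4.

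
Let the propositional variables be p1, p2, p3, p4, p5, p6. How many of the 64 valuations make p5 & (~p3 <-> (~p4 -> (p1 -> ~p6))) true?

Initial set: {(p5 & (~p3 <-> (~p4 -> (p1 -> ~p6))))}.
(p5 & (~p3 <-> (~p4 -> (p1 -> ~p6)))): α-rule — add p5, (~p3 <-> (~p4 -> (p1 -> ~p6))).
(~p3 <-> (~p4 -> (p1 -> ~p6))): β-rule — branch into ~p3, (~p4 -> (p1 -> ~p6))  //  ~~p3, ~(~p4 -> (p1 -> ~p6)).
  branch 1 (add ~p3, (~p4 -> (p1 -> ~p6))):
    (~p4 -> (p1 -> ~p6)): β-rule — branch into ~~p4  //  (p1 -> ~p6).
      branch 1.1 (add ~~p4):
        ○ open, literals {p3=F, p4=T, p5=T}.
      branch 1.2 (add (p1 -> ~p6)):
        (p1 -> ~p6): β-rule — branch into ~p1  //  ~p6.
          branch 1.2.1 (add ~p1):
            ○ open, literals {p1=F, p3=F, p5=T}.
          branch 1.2.2 (add ~p6):
            ○ open, literals {p3=F, p5=T, p6=F}.
  branch 2 (add ~~p3, ~(~p4 -> (p1 -> ~p6))):
    ~(~p4 -> (p1 -> ~p6)): α-rule — add ~p4, ~(p1 -> ~p6).
    ~(p1 -> ~p6): α-rule — add p1, ~~p6.
    ○ open, literals {p1=T, p3=T, p4=F, p5=T, p6=T}.
0 branches closed, 4 open.
Each open branch fixes some atoms; the unmentioned ones are free. Counting distinct full assignments: branch {p3=F, p4=T, p5=T} (p1, p2, p6) contributes 8 new; branch {p1=F, p3=F, p5=T} (p2, p4, p6) contributes 4 new; branch {p3=F, p5=T, p6=F} (p1, p2, p4) contributes 2 new; branch {p1=T, p3=T, p4=F, p5=T, p6=T} (p2) contributes 2 new. Total: 16.

16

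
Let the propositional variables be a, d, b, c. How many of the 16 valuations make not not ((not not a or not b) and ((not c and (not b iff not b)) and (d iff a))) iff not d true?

Initial set: {(not not ((not not a or not b) and ((not c and (not b iff not b)) and (d iff a))) iff not d)}.
(not not ((not not a or not b) and ((not c and (not b iff not b)) and (d iff a))) iff not d): β-rule — branch into not not ((not not a or not b) and ((not c and (not b iff not b)) and (d iff a))), not d  //  not not not ((not not a or not b) and ((not c and (not b iff not b)) and (d iff a))), not not d.
  branch 1 (add not not ((not not a or not b) and ((not c and (not b iff not b)) and (d iff a))), not d):
    not not ((not not a or not b) and ((not c and (not b iff not b)) and (d iff a))): drop double negation, giving ((not not a or not b) and ((not c and (not b iff not b)) and (d iff a))).
    ((not not a or not b) and ((not c and (not b iff not b)) and (d iff a))): α-rule — add (not not a or not b), ((not c and (not b iff not b)) and (d iff a)).
    ((not c and (not b iff not b)) and (d iff a)): α-rule — add (not c and (not b iff not b)), (d iff a).
    (not c and (not b iff not b)): α-rule — add not c, (not b iff not b).
    (not not a or not b): β-rule — branch into not not a  //  not b.
      branch 1.1 (add not not a):
        not not a: drop double negation, giving a.
        (d iff a): β-rule — branch into d, a  //  not d, not a.
          branch 1.1.1 (add d, a):
            × closes — contains both d and not d.
          branch 1.1.2 (add not d, not a):
            × closes — contains both a and not a.
      branch 1.2 (add not b):
        (d iff a): β-rule — branch into d, a  //  not d, not a.
          branch 1.2.1 (add d, a):
            × closes — contains both d and not d.
          branch 1.2.2 (add not d, not a):
            (not b iff not b): β-rule — branch into not b, not b  //  not not b, not not b.
              branch 1.2.2.1 (add not b, not b):
                ○ open, literals {a=F, b=F, c=F, d=F}.
              branch 1.2.2.2 (add not not b, not not b):
                × closes — contains both b and not b.
  branch 2 (add not not not ((not not a or not b) and ((not c and (not b iff not b)) and (d iff a))), not not d):
    not not not ((not not a or not b) and ((not c and (not b iff not b)) and (d iff a))): drop double negation, giving not ((not not a or not b) and ((not c and (not b iff not b)) and (d iff a))).
    not ((not not a or not b) and ((not c and (not b iff not b)) and (d iff a))): β-rule — branch into not (not not a or not b)  //  not ((not c and (not b iff not b)) and (d iff a)).
      branch 2.1 (add not (not not a or not b)):
        not (not not a or not b): α-rule — add not not not a, not not b.
        not not not a: drop double negation, giving not a.
        ○ open, literals {a=F, b=T, d=T}.
      branch 2.2 (add not ((not c and (not b iff not b)) and (d iff a))):
        not ((not c and (not b iff not b)) and (d iff a)): β-rule — branch into not (not c and (not b iff not b))  //  not (d iff a).
          branch 2.2.1 (add not (not c and (not b iff not b))):
            not (not c and (not b iff not b)): β-rule — branch into not not c  //  not (not b iff not b).
              branch 2.2.1.1 (add not not c):
                ○ open, literals {c=T, d=T}.
              branch 2.2.1.2 (add not (not b iff not b)):
                not (not b iff not b): β-rule — branch into not b, not not b  //  not not b, not b.
                  branch 2.2.1.2.1 (add not b, not not b):
                    × closes — contains both b and not b.
                  branch 2.2.1.2.2 (add not not b, not b):
                    × closes — contains both b and not b.
          branch 2.2.2 (add not (d iff a)):
            not (d iff a): β-rule — branch into d, not a  //  not d, a.
              branch 2.2.2.1 (add d, not a):
                ○ open, literals {a=F, d=T}.
              branch 2.2.2.2 (add not d, a):
                × closes — contains both d and not d.
7 branches closed, 4 open.
Each open branch fixes some atoms; the unmentioned ones are free. Counting distinct full assignments: branch {a=F, b=F, c=F, d=F} (none free) contributes 1 new; branch {a=F, b=T, d=T} (c) contributes 2 new; branch {c=T, d=T} (a, b) contributes 3 new; branch {a=F, d=T} (b, c) contributes 1 new. Total: 7.

7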